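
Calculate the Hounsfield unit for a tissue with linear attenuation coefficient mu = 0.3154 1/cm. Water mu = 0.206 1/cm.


HU = ((mu_tissue - mu_water) / mu_water) * 1000
HU = ((0.3154 - 0.206) / 0.206) * 1000
HU = 531.1


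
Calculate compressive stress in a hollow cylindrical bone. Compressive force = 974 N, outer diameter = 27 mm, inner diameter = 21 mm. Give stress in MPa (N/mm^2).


A = pi*(r_o^2 - r_i^2)
r_o = 13.5 mm, r_i = 10.5 mm
A = 226.195 mm^2
sigma = F/A = 974 / 226.195
sigma = 4.306 MPa


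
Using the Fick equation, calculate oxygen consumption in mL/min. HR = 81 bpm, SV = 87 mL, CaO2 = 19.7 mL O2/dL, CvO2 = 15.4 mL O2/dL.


CO = HR*SV = 81*87/1000 = 7.047 L/min
a-v O2 diff = 19.7 - 15.4 = 4.3 mL/dL
VO2 = CO * (CaO2-CvO2) * 10 dL/L
VO2 = 7.047 * 4.3 * 10
VO2 = 303 mL/min


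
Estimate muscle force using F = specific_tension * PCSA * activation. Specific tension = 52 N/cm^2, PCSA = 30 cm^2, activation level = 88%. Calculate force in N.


F = sigma * PCSA * activation
F = 52 * 30 * 0.88
F = 1373 N


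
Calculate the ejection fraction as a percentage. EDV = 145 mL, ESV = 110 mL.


SV = EDV - ESV = 145 - 110 = 35 mL
EF = SV/EDV * 100 = 35/145 * 100
EF = 24.14%


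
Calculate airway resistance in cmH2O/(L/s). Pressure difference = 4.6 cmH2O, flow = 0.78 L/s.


R = dP / flow
R = 4.6 / 0.78
R = 5.897 cmH2O/(L/s)


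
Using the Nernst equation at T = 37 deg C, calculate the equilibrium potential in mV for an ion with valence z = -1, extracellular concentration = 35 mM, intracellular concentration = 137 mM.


E = (RT/(zF)) * ln(C_out/C_in)
T = 37 + 273.15 = 310.15 K
E = (8.314 * 310.15 / (-1 * 96485)) * ln(35/137)
E = 36.47 mV


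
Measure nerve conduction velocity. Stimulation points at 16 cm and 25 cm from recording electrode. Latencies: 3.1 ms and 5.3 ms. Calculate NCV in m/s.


Distance = (25 - 16) / 100 = 0.09 m
dt = (5.3 - 3.1) / 1000 = 0.0022 s
NCV = dist / dt = 40.91 m/s


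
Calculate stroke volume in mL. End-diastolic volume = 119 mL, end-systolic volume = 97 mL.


SV = EDV - ESV
SV = 119 - 97
SV = 22 mL


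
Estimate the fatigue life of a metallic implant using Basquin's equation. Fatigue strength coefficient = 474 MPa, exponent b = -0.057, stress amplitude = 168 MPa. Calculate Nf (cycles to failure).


sigma_a = sigma_f' * (2Nf)^b
2Nf = (sigma_a/sigma_f')^(1/b)
2Nf = (168/474)^(1/-0.057)
2Nf = 79977157
Nf = 3.9989e+07


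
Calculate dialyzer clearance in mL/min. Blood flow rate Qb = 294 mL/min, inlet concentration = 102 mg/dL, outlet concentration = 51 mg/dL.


K = Qb * (Cb_in - Cb_out) / Cb_in
K = 294 * (102 - 51) / 102
K = 147 mL/min


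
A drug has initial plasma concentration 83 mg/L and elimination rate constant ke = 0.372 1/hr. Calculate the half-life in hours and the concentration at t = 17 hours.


t_half = ln(2) / ke = 0.693147 / 0.372 = 1.863 hr
C(t) = C0 * exp(-ke*t) = 83 * exp(-0.372*17)
C(17) = 0.1488 mg/L


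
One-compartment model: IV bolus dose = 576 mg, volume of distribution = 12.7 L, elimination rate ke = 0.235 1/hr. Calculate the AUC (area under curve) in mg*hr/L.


C0 = Dose/Vd = 576/12.7 = 45.3543 mg/L
AUC = C0/ke = 45.3543/0.235
AUC = 193 mg*hr/L


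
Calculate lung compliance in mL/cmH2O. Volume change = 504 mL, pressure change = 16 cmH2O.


C = dV / dP
C = 504 / 16
C = 31.5 mL/cmH2O


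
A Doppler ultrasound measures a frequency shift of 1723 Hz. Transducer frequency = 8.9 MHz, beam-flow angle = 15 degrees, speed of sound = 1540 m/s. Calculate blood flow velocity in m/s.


v = fd * c / (2 * f0 * cos(theta))
v = 1723 * 1540 / (2 * 8.9000e+06 * cos(15))
v = 0.1543 m/s


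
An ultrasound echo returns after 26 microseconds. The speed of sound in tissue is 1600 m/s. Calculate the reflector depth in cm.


depth = c * t / 2
t = 26 us = 2.6000e-05 s
depth = 1600 * 2.6000e-05 / 2
depth = 0.0208 m = 2.08 cm


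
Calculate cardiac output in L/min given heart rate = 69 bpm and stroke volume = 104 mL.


CO = HR * SV
CO = 69 * 104 / 1000
CO = 7.176 L/min


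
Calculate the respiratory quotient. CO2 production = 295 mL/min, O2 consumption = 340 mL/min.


RQ = VCO2 / VO2
RQ = 295 / 340
RQ = 0.8676


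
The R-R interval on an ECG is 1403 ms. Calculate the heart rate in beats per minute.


HR = 60 / RR_interval(s)
RR = 1403 ms = 1.403 s
HR = 60 / 1.403 = 42.77 bpm


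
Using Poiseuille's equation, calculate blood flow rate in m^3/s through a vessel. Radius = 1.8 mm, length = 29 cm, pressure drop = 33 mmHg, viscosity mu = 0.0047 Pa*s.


Q = pi*r^4*dP / (8*mu*L)
r = 0.0018 m, L = 0.29 m
dP = 33 mmHg = 4399.626 Pa
Q = 1.3307e-05 m^3/s


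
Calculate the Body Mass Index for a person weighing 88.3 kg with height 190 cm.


BMI = weight / height^2
height = 190 cm = 1.9 m
BMI = 88.3 / 1.9^2
BMI = 24.46 kg/m^2


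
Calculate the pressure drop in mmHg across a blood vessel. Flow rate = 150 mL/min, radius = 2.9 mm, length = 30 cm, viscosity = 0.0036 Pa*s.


dP = 8*mu*L*Q / (pi*r^4)
Q = 150 mL/min = 2.5e-06 m^3/s
dP = 97.2102 Pa = 97.2102 / 133.322 mmHg = 0.7291 mmHg


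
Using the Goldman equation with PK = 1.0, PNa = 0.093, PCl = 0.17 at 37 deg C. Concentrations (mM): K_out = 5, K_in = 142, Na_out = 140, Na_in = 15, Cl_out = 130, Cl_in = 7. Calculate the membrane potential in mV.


Vm = (RT/F)*ln((PK*Ko + PNa*Nao + PCl*Cli)/(PK*Ki + PNa*Nai + PCl*Clo))
Numer = 19.21, Denom = 165.495
Vm = -57.55 mV


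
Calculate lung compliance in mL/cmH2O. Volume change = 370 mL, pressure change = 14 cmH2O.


C = dV / dP
C = 370 / 14
C = 26.43 mL/cmH2O


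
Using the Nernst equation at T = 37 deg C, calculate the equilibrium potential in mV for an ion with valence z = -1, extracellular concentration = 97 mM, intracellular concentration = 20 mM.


E = (RT/(zF)) * ln(C_out/C_in)
T = 37 + 273.15 = 310.15 K
E = (8.314 * 310.15 / (-1 * 96485)) * ln(97/20)
E = -42.2 mV


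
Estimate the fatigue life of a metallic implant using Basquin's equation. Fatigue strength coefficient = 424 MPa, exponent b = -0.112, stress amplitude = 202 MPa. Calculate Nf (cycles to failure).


sigma_a = sigma_f' * (2Nf)^b
2Nf = (sigma_a/sigma_f')^(1/b)
2Nf = (202/424)^(1/-0.112)
2Nf = 750.11759
Nf = 375.1


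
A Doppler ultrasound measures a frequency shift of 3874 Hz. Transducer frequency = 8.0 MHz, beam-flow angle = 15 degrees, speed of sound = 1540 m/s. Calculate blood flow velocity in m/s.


v = fd * c / (2 * f0 * cos(theta))
v = 3874 * 1540 / (2 * 8.0000e+06 * cos(15))
v = 0.386 m/s


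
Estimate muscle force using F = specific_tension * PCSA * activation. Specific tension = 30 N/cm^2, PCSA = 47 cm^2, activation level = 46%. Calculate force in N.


F = sigma * PCSA * activation
F = 30 * 47 * 0.46
F = 648.6 N


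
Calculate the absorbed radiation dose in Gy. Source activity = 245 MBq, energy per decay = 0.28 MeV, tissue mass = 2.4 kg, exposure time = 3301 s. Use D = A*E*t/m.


A = 245 MBq = 2.4500e+08 Bq
E = 0.28 MeV = 4.4856e-14 J
D = A*E*t/m = 2.4500e+08*4.4856e-14*3301/2.4
D = 0.01512 Gy


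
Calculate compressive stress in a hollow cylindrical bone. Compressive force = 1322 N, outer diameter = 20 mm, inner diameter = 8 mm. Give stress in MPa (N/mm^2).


A = pi*(r_o^2 - r_i^2)
r_o = 10 mm, r_i = 4 mm
A = 263.894 mm^2
sigma = F/A = 1322 / 263.894
sigma = 5.01 MPa


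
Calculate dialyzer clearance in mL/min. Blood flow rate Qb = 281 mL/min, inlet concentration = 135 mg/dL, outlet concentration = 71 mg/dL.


K = Qb * (Cb_in - Cb_out) / Cb_in
K = 281 * (135 - 71) / 135
K = 133.2 mL/min


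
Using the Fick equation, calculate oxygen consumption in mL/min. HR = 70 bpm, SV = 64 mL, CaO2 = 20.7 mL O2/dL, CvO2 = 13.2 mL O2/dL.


CO = HR*SV = 70*64/1000 = 4.48 L/min
a-v O2 diff = 20.7 - 13.2 = 7.5 mL/dL
VO2 = CO * (CaO2-CvO2) * 10 dL/L
VO2 = 4.48 * 7.5 * 10
VO2 = 336 mL/min


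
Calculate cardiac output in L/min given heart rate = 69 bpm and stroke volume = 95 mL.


CO = HR * SV
CO = 69 * 95 / 1000
CO = 6.555 L/min


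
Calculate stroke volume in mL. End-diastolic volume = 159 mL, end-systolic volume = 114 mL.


SV = EDV - ESV
SV = 159 - 114
SV = 45 mL


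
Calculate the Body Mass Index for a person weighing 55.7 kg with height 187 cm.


BMI = weight / height^2
height = 187 cm = 1.87 m
BMI = 55.7 / 1.87^2
BMI = 15.93 kg/m^2


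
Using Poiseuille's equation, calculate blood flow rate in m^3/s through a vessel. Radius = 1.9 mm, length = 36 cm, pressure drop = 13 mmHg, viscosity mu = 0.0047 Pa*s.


Q = pi*r^4*dP / (8*mu*L)
r = 0.0019 m, L = 0.36 m
dP = 13 mmHg = 1733.186 Pa
Q = 5.2423e-06 m^3/s


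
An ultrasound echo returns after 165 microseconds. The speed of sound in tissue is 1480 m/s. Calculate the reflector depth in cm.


depth = c * t / 2
t = 165 us = 1.6500e-04 s
depth = 1480 * 1.6500e-04 / 2
depth = 0.1221 m = 12.21 cm


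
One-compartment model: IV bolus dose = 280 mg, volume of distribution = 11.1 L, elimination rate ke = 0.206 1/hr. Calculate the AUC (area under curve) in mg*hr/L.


C0 = Dose/Vd = 280/11.1 = 25.2252 mg/L
AUC = C0/ke = 25.2252/0.206
AUC = 122.5 mg*hr/L


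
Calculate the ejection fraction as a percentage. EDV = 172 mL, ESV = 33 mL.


SV = EDV - ESV = 172 - 33 = 139 mL
EF = SV/EDV * 100 = 139/172 * 100
EF = 80.81%


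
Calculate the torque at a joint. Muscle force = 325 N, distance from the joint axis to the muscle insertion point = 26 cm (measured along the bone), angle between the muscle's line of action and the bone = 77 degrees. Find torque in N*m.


Torque = F * d * sin(theta)   (moment arm = d*sin(theta))
d = 26 cm = 0.26 m
Torque = 325 * 0.26 * sin(77)
Torque = 82.33 N*m


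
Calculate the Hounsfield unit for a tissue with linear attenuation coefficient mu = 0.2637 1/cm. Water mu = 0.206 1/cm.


HU = ((mu_tissue - mu_water) / mu_water) * 1000
HU = ((0.2637 - 0.206) / 0.206) * 1000
HU = 280.1


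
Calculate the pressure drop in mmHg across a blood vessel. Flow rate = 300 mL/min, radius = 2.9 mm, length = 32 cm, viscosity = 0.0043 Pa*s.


dP = 8*mu*L*Q / (pi*r^4)
Q = 300 mL/min = 5e-06 m^3/s
dP = 247.706 Pa = 247.706 / 133.322 mmHg = 1.858 mmHg


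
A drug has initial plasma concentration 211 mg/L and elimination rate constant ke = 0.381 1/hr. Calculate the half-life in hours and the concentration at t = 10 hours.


t_half = ln(2) / ke = 0.693147 / 0.381 = 1.819 hr
C(t) = C0 * exp(-ke*t) = 211 * exp(-0.381*10)
C(10) = 4.673 mg/L


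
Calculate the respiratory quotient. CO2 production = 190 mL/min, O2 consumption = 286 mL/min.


RQ = VCO2 / VO2
RQ = 190 / 286
RQ = 0.6643


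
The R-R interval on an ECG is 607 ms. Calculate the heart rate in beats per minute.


HR = 60 / RR_interval(s)
RR = 607 ms = 0.607 s
HR = 60 / 0.607 = 98.85 bpm


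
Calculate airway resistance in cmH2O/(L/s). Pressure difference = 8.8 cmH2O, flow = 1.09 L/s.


R = dP / flow
R = 8.8 / 1.09
R = 8.073 cmH2O/(L/s)


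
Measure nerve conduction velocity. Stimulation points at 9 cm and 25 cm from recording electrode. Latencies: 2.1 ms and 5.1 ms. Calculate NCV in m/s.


Distance = (25 - 9) / 100 = 0.16 m
dt = (5.1 - 2.1) / 1000 = 0.003 s
NCV = dist / dt = 53.33 m/s


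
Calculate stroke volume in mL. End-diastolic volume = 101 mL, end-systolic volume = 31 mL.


SV = EDV - ESV
SV = 101 - 31
SV = 70 mL


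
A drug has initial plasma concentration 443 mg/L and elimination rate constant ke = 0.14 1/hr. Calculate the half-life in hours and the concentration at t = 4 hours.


t_half = ln(2) / ke = 0.693147 / 0.14 = 4.951 hr
C(t) = C0 * exp(-ke*t) = 443 * exp(-0.14*4)
C(4) = 253 mg/L


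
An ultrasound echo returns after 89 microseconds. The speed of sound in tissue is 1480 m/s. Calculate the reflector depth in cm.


depth = c * t / 2
t = 89 us = 8.9000e-05 s
depth = 1480 * 8.9000e-05 / 2
depth = 0.06586 m = 6.586 cm


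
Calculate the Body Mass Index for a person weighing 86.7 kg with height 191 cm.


BMI = weight / height^2
height = 191 cm = 1.91 m
BMI = 86.7 / 1.91^2
BMI = 23.77 kg/m^2


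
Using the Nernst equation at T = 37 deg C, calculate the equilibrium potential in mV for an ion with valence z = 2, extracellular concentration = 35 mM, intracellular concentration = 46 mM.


E = (RT/(zF)) * ln(C_out/C_in)
T = 37 + 273.15 = 310.15 K
E = (8.314 * 310.15 / (2 * 96485)) * ln(35/46)
E = -3.652 mV


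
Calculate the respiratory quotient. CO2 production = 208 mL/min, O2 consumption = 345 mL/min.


RQ = VCO2 / VO2
RQ = 208 / 345
RQ = 0.6029


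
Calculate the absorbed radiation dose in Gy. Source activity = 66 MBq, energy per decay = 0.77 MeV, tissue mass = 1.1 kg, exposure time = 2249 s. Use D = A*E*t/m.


A = 66 MBq = 6.6000e+07 Bq
E = 0.77 MeV = 1.23354e-13 J
D = A*E*t/m = 6.6000e+07*1.23354e-13*2249/1.1
D = 0.01665 Gy


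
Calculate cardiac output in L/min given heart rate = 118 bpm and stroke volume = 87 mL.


CO = HR * SV
CO = 118 * 87 / 1000
CO = 10.27 L/min


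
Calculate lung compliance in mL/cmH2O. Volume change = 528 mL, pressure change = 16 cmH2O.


C = dV / dP
C = 528 / 16
C = 33 mL/cmH2O


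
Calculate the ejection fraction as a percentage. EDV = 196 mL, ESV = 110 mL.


SV = EDV - ESV = 196 - 110 = 86 mL
EF = SV/EDV * 100 = 86/196 * 100
EF = 43.88%


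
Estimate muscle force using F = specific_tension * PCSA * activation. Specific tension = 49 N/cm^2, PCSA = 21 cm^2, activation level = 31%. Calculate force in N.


F = sigma * PCSA * activation
F = 49 * 21 * 0.31
F = 319 N


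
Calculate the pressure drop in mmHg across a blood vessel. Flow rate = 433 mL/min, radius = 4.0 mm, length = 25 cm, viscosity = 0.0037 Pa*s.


dP = 8*mu*L*Q / (pi*r^4)
Q = 433 mL/min = 7.21667e-06 m^3/s
dP = 66.4016 Pa = 66.4016 / 133.322 mmHg = 0.4981 mmHg


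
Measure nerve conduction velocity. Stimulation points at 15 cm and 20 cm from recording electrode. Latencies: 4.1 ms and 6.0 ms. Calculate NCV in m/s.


Distance = (20 - 15) / 100 = 0.05 m
dt = (6.0 - 4.1) / 1000 = 0.0019 s
NCV = dist / dt = 26.32 m/s


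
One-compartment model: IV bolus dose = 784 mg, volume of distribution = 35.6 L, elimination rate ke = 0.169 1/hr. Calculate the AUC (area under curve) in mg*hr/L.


C0 = Dose/Vd = 784/35.6 = 22.0225 mg/L
AUC = C0/ke = 22.0225/0.169
AUC = 130.3 mg*hr/L


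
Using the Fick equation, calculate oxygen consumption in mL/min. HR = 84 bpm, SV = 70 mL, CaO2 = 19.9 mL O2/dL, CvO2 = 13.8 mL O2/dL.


CO = HR*SV = 84*70/1000 = 5.88 L/min
a-v O2 diff = 19.9 - 13.8 = 6.1 mL/dL
VO2 = CO * (CaO2-CvO2) * 10 dL/L
VO2 = 5.88 * 6.1 * 10
VO2 = 358.7 mL/min


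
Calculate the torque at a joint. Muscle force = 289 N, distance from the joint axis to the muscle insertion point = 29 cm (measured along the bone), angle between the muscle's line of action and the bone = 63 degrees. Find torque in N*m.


Torque = F * d * sin(theta)   (moment arm = d*sin(theta))
d = 29 cm = 0.29 m
Torque = 289 * 0.29 * sin(63)
Torque = 74.68 N*m


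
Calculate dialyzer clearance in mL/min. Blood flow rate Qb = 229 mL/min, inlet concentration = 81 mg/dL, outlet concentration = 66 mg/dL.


K = Qb * (Cb_in - Cb_out) / Cb_in
K = 229 * (81 - 66) / 81
K = 42.41 mL/min


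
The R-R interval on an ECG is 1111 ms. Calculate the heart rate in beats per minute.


HR = 60 / RR_interval(s)
RR = 1111 ms = 1.111 s
HR = 60 / 1.111 = 54.01 bpm


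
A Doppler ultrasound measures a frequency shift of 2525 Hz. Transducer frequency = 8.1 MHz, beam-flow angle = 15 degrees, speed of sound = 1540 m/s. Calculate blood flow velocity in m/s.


v = fd * c / (2 * f0 * cos(theta))
v = 2525 * 1540 / (2 * 8.1000e+06 * cos(15))
v = 0.2485 m/s


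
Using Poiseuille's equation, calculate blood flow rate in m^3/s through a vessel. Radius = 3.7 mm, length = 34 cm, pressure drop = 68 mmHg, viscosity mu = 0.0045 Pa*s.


Q = pi*r^4*dP / (8*mu*L)
r = 0.0037 m, L = 0.34 m
dP = 68 mmHg = 9065.896 Pa
Q = 4.3610e-04 m^3/s


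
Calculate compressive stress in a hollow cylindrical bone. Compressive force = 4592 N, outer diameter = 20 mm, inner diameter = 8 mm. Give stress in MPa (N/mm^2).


A = pi*(r_o^2 - r_i^2)
r_o = 10 mm, r_i = 4 mm
A = 263.894 mm^2
sigma = F/A = 4592 / 263.894
sigma = 17.4 MPa


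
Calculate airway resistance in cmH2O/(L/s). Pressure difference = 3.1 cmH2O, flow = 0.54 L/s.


R = dP / flow
R = 3.1 / 0.54
R = 5.741 cmH2O/(L/s)


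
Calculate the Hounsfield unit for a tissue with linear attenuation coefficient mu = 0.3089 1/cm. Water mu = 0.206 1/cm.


HU = ((mu_tissue - mu_water) / mu_water) * 1000
HU = ((0.3089 - 0.206) / 0.206) * 1000
HU = 499.5


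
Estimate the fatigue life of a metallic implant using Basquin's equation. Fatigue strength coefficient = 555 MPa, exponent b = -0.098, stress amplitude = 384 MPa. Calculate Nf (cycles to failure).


sigma_a = sigma_f' * (2Nf)^b
2Nf = (sigma_a/sigma_f')^(1/b)
2Nf = (384/555)^(1/-0.098)
2Nf = 42.880797
Nf = 21.44


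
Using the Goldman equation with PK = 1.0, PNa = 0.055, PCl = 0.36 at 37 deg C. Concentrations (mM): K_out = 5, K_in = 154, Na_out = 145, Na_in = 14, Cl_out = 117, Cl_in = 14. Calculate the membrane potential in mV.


Vm = (RT/F)*ln((PK*Ko + PNa*Nao + PCl*Cli)/(PK*Ki + PNa*Nai + PCl*Clo))
Numer = 18.015, Denom = 196.89
Vm = -63.91 mV


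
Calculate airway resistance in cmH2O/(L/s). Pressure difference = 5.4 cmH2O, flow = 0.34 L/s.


R = dP / flow
R = 5.4 / 0.34
R = 15.88 cmH2O/(L/s)


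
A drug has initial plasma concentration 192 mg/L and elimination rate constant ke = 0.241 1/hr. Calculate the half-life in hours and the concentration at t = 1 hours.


t_half = ln(2) / ke = 0.693147 / 0.241 = 2.876 hr
C(t) = C0 * exp(-ke*t) = 192 * exp(-0.241*1)
C(1) = 150.9 mg/L


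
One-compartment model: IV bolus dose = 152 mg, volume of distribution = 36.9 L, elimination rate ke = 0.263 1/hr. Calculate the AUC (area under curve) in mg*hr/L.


C0 = Dose/Vd = 152/36.9 = 4.11924 mg/L
AUC = C0/ke = 4.11924/0.263
AUC = 15.66 mg*hr/L


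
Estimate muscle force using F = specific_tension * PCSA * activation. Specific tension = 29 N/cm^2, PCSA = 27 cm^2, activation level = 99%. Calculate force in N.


F = sigma * PCSA * activation
F = 29 * 27 * 0.99
F = 775.2 N


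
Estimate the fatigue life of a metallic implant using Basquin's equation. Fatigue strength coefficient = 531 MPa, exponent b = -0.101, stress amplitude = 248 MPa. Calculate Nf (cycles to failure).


sigma_a = sigma_f' * (2Nf)^b
2Nf = (sigma_a/sigma_f')^(1/b)
2Nf = (248/531)^(1/-0.101)
2Nf = 1877.9823
Nf = 939


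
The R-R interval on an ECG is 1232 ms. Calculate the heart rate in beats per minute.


HR = 60 / RR_interval(s)
RR = 1232 ms = 1.232 s
HR = 60 / 1.232 = 48.7 bpm


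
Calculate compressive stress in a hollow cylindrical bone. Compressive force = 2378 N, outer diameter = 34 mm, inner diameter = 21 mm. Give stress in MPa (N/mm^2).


A = pi*(r_o^2 - r_i^2)
r_o = 17 mm, r_i = 10.5 mm
A = 561.56 mm^2
sigma = F/A = 2378 / 561.56
sigma = 4.235 MPa


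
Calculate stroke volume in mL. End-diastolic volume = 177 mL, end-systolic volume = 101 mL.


SV = EDV - ESV
SV = 177 - 101
SV = 76 mL


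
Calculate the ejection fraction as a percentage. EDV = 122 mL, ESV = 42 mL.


SV = EDV - ESV = 122 - 42 = 80 mL
EF = SV/EDV * 100 = 80/122 * 100
EF = 65.57%


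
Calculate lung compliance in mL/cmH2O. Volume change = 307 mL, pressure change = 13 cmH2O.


C = dV / dP
C = 307 / 13
C = 23.62 mL/cmH2O


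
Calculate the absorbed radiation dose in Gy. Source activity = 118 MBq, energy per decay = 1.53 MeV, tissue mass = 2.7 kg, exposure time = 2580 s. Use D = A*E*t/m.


A = 118 MBq = 1.1800e+08 Bq
E = 1.53 MeV = 2.45106e-13 J
D = A*E*t/m = 1.1800e+08*2.45106e-13*2580/2.7
D = 0.02764 Gy


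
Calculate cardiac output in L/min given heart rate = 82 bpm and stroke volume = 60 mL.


CO = HR * SV
CO = 82 * 60 / 1000
CO = 4.92 L/min


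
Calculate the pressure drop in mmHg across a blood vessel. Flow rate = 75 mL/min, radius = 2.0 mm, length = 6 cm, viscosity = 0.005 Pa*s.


dP = 8*mu*L*Q / (pi*r^4)
Q = 75 mL/min = 1.25e-06 m^3/s
dP = 59.6831 Pa = 59.6831 / 133.322 mmHg = 0.4477 mmHg


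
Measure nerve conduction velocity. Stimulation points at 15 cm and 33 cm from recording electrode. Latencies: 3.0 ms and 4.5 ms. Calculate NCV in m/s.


Distance = (33 - 15) / 100 = 0.18 m
dt = (4.5 - 3.0) / 1000 = 0.0015 s
NCV = dist / dt = 120 m/s


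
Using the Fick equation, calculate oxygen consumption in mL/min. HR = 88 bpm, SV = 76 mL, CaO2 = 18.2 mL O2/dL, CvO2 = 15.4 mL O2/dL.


CO = HR*SV = 88*76/1000 = 6.688 L/min
a-v O2 diff = 18.2 - 15.4 = 2.8 mL/dL
VO2 = CO * (CaO2-CvO2) * 10 dL/L
VO2 = 6.688 * 2.8 * 10
VO2 = 187.3 mL/min


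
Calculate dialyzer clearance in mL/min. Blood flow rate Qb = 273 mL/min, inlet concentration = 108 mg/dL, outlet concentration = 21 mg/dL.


K = Qb * (Cb_in - Cb_out) / Cb_in
K = 273 * (108 - 21) / 108
K = 219.9 mL/min


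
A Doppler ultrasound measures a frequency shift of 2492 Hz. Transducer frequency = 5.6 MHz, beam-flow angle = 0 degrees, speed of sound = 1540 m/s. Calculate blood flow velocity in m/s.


v = fd * c / (2 * f0 * cos(theta))
v = 2492 * 1540 / (2 * 5.6000e+06 * cos(0))
v = 0.3427 m/s


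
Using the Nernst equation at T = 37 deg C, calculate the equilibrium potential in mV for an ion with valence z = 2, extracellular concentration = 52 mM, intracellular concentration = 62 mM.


E = (RT/(zF)) * ln(C_out/C_in)
T = 37 + 273.15 = 310.15 K
E = (8.314 * 310.15 / (2 * 96485)) * ln(52/62)
E = -2.35 mV


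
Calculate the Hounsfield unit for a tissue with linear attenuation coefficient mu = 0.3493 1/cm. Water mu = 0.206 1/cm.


HU = ((mu_tissue - mu_water) / mu_water) * 1000
HU = ((0.3493 - 0.206) / 0.206) * 1000
HU = 695.6


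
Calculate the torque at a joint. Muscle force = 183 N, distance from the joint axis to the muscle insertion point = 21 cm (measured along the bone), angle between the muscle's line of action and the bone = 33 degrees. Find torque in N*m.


Torque = F * d * sin(theta)   (moment arm = d*sin(theta))
d = 21 cm = 0.21 m
Torque = 183 * 0.21 * sin(33)
Torque = 20.93 N*m


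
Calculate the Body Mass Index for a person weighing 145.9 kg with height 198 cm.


BMI = weight / height^2
height = 198 cm = 1.98 m
BMI = 145.9 / 1.98^2
BMI = 37.22 kg/m^2


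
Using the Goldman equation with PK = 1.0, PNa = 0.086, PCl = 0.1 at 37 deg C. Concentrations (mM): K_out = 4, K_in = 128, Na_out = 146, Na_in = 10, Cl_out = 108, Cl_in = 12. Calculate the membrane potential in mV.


Vm = (RT/F)*ln((PK*Ko + PNa*Nao + PCl*Cli)/(PK*Ki + PNa*Nai + PCl*Clo))
Numer = 17.756, Denom = 139.66
Vm = -55.12 mV


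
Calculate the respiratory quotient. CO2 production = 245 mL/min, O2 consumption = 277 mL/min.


RQ = VCO2 / VO2
RQ = 245 / 277
RQ = 0.8845


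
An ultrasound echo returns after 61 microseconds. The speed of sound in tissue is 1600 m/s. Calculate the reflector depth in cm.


depth = c * t / 2
t = 61 us = 6.1000e-05 s
depth = 1600 * 6.1000e-05 / 2
depth = 0.0488 m = 4.88 cm


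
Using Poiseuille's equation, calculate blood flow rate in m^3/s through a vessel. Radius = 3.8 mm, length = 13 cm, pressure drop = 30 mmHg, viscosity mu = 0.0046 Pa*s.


Q = pi*r^4*dP / (8*mu*L)
r = 0.0038 m, L = 0.13 m
dP = 30 mmHg = 3999.66 Pa
Q = 5.4767e-04 m^3/s


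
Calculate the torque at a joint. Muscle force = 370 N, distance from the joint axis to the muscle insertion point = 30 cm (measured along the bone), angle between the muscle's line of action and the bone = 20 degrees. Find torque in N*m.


Torque = F * d * sin(theta)   (moment arm = d*sin(theta))
d = 30 cm = 0.3 m
Torque = 370 * 0.3 * sin(20)
Torque = 37.96 N*m


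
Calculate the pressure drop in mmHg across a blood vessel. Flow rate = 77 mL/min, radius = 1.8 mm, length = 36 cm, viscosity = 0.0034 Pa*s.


dP = 8*mu*L*Q / (pi*r^4)
Q = 77 mL/min = 1.28333e-06 m^3/s
dP = 381.039 Pa = 381.039 / 133.322 mmHg = 2.858 mmHg


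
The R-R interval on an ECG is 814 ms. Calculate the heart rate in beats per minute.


HR = 60 / RR_interval(s)
RR = 814 ms = 0.814 s
HR = 60 / 0.814 = 73.71 bpm


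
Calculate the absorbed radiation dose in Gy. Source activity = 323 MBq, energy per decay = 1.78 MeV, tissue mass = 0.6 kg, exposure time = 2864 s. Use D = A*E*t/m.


A = 323 MBq = 3.2300e+08 Bq
E = 1.78 MeV = 2.85156e-13 J
D = A*E*t/m = 3.2300e+08*2.85156e-13*2864/0.6
D = 0.4396 Gy


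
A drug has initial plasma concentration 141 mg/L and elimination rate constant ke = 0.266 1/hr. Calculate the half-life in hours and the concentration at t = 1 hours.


t_half = ln(2) / ke = 0.693147 / 0.266 = 2.606 hr
C(t) = C0 * exp(-ke*t) = 141 * exp(-0.266*1)
C(1) = 108.1 mg/L


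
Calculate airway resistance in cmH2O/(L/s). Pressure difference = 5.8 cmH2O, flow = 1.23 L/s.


R = dP / flow
R = 5.8 / 1.23
R = 4.715 cmH2O/(L/s)


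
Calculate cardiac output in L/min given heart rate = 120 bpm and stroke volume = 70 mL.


CO = HR * SV
CO = 120 * 70 / 1000
CO = 8.4 L/min


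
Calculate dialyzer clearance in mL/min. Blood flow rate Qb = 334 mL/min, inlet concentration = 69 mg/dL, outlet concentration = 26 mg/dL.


K = Qb * (Cb_in - Cb_out) / Cb_in
K = 334 * (69 - 26) / 69
K = 208.1 mL/min


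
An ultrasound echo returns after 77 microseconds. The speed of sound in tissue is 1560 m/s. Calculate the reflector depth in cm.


depth = c * t / 2
t = 77 us = 7.7000e-05 s
depth = 1560 * 7.7000e-05 / 2
depth = 0.06006 m = 6.006 cm


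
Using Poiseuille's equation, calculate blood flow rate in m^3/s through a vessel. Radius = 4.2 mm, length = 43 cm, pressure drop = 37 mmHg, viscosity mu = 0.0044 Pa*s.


Q = pi*r^4*dP / (8*mu*L)
r = 0.0042 m, L = 0.43 m
dP = 37 mmHg = 4932.914 Pa
Q = 3.1860e-04 m^3/s


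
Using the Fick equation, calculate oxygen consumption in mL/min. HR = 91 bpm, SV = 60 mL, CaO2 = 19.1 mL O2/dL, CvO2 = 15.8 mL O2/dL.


CO = HR*SV = 91*60/1000 = 5.46 L/min
a-v O2 diff = 19.1 - 15.8 = 3.3 mL/dL
VO2 = CO * (CaO2-CvO2) * 10 dL/L
VO2 = 5.46 * 3.3 * 10
VO2 = 180.2 mL/min


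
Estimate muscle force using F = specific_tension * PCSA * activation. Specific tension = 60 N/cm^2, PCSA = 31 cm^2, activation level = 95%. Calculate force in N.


F = sigma * PCSA * activation
F = 60 * 31 * 0.95
F = 1767 N


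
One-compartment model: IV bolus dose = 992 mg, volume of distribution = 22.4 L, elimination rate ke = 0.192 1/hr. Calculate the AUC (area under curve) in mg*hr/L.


C0 = Dose/Vd = 992/22.4 = 44.2857 mg/L
AUC = C0/ke = 44.2857/0.192
AUC = 230.7 mg*hr/L


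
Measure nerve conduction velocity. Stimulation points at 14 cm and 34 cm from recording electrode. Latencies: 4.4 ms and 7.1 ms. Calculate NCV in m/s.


Distance = (34 - 14) / 100 = 0.2 m
dt = (7.1 - 4.4) / 1000 = 0.0027 s
NCV = dist / dt = 74.07 m/s


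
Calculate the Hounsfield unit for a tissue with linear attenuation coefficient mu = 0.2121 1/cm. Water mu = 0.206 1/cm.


HU = ((mu_tissue - mu_water) / mu_water) * 1000
HU = ((0.2121 - 0.206) / 0.206) * 1000
HU = 29.61


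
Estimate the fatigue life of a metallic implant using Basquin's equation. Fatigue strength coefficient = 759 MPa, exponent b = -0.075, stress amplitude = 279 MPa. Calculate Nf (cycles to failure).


sigma_a = sigma_f' * (2Nf)^b
2Nf = (sigma_a/sigma_f')^(1/b)
2Nf = (279/759)^(1/-0.075)
2Nf = 623975.64
Nf = 3.12e+05


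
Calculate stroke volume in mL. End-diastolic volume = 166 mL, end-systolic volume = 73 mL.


SV = EDV - ESV
SV = 166 - 73
SV = 93 mL


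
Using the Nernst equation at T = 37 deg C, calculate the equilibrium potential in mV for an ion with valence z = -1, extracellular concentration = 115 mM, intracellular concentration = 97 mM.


E = (RT/(zF)) * ln(C_out/C_in)
T = 37 + 273.15 = 310.15 K
E = (8.314 * 310.15 / (-1 * 96485)) * ln(115/97)
E = -4.549 mV


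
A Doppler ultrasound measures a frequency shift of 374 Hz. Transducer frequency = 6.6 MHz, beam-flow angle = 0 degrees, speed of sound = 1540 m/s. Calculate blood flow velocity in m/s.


v = fd * c / (2 * f0 * cos(theta))
v = 374 * 1540 / (2 * 6.6000e+06 * cos(0))
v = 0.04363 m/s


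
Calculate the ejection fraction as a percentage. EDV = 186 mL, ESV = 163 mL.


SV = EDV - ESV = 186 - 163 = 23 mL
EF = SV/EDV * 100 = 23/186 * 100
EF = 12.37%


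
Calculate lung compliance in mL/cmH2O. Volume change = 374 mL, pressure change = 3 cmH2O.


C = dV / dP
C = 374 / 3
C = 124.7 mL/cmH2O


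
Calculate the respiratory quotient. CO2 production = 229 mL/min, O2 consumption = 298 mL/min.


RQ = VCO2 / VO2
RQ = 229 / 298
RQ = 0.7685


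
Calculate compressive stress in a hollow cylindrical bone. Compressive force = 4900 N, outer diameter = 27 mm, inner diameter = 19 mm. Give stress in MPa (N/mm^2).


A = pi*(r_o^2 - r_i^2)
r_o = 13.5 mm, r_i = 9.5 mm
A = 289.027 mm^2
sigma = F/A = 4900 / 289.027
sigma = 16.95 MPa


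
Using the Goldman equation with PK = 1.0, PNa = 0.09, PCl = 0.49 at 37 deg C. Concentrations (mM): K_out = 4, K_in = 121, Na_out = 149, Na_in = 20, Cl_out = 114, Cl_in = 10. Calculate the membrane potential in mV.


Vm = (RT/F)*ln((PK*Ko + PNa*Nao + PCl*Cli)/(PK*Ki + PNa*Nai + PCl*Clo))
Numer = 22.31, Denom = 178.66
Vm = -55.6 mV


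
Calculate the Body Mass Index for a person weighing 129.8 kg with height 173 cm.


BMI = weight / height^2
height = 173 cm = 1.73 m
BMI = 129.8 / 1.73^2
BMI = 43.37 kg/m^2


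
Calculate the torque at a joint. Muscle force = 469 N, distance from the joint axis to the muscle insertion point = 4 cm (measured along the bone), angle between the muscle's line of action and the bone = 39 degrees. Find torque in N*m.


Torque = F * d * sin(theta)   (moment arm = d*sin(theta))
d = 4 cm = 0.04 m
Torque = 469 * 0.04 * sin(39)
Torque = 11.81 N*m


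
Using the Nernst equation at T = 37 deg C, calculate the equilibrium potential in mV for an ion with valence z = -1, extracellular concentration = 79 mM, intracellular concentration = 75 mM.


E = (RT/(zF)) * ln(C_out/C_in)
T = 37 + 273.15 = 310.15 K
E = (8.314 * 310.15 / (-1 * 96485)) * ln(79/75)
E = -1.389 mV


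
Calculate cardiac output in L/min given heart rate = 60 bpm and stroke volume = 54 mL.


CO = HR * SV
CO = 60 * 54 / 1000
CO = 3.24 L/min


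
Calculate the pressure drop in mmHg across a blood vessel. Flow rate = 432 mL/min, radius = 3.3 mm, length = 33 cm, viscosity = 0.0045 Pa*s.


dP = 8*mu*L*Q / (pi*r^4)
Q = 432 mL/min = 7.2e-06 m^3/s
dP = 229.585 Pa = 229.585 / 133.322 mmHg = 1.722 mmHg


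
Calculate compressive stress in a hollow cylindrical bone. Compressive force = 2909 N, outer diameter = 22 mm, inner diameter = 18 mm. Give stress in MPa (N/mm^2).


A = pi*(r_o^2 - r_i^2)
r_o = 11 mm, r_i = 9 mm
A = 125.664 mm^2
sigma = F/A = 2909 / 125.664
sigma = 23.15 MPa


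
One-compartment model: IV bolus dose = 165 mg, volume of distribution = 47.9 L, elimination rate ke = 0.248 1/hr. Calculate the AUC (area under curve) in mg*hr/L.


C0 = Dose/Vd = 165/47.9 = 3.44468 mg/L
AUC = C0/ke = 3.44468/0.248
AUC = 13.89 mg*hr/L


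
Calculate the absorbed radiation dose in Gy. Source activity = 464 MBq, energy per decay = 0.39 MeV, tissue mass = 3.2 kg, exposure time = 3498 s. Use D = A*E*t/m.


A = 464 MBq = 4.6400e+08 Bq
E = 0.39 MeV = 6.2478e-14 J
D = A*E*t/m = 4.6400e+08*6.2478e-14*3498/3.2
D = 0.03169 Gy


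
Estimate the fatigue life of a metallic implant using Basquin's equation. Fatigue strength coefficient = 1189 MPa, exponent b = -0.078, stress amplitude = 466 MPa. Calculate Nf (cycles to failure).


sigma_a = sigma_f' * (2Nf)^b
2Nf = (sigma_a/sigma_f')^(1/b)
2Nf = (466/1189)^(1/-0.078)
2Nf = 164184.64
Nf = 8.209e+04


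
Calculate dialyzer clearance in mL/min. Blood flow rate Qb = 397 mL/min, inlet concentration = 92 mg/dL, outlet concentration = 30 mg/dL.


K = Qb * (Cb_in - Cb_out) / Cb_in
K = 397 * (92 - 30) / 92
K = 267.5 mL/min


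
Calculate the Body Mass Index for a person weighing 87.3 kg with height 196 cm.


BMI = weight / height^2
height = 196 cm = 1.96 m
BMI = 87.3 / 1.96^2
BMI = 22.72 kg/m^2


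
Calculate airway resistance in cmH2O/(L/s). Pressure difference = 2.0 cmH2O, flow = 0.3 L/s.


R = dP / flow
R = 2.0 / 0.3
R = 6.667 cmH2O/(L/s)


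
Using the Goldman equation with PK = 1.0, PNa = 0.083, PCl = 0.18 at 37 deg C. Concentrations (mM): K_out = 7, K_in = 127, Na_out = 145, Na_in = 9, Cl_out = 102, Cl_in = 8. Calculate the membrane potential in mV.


Vm = (RT/F)*ln((PK*Ko + PNa*Nao + PCl*Cli)/(PK*Ki + PNa*Nai + PCl*Clo))
Numer = 20.475, Denom = 146.107
Vm = -52.52 mV


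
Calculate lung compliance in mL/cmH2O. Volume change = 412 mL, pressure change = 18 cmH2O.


C = dV / dP
C = 412 / 18
C = 22.89 mL/cmH2O


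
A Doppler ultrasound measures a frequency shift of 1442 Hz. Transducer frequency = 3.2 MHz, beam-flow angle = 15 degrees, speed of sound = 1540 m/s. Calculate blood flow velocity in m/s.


v = fd * c / (2 * f0 * cos(theta))
v = 1442 * 1540 / (2 * 3.2000e+06 * cos(15))
v = 0.3592 m/s


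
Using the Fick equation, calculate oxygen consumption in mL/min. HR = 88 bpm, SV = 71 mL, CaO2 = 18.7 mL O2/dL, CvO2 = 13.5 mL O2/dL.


CO = HR*SV = 88*71/1000 = 6.248 L/min
a-v O2 diff = 18.7 - 13.5 = 5.2 mL/dL
VO2 = CO * (CaO2-CvO2) * 10 dL/L
VO2 = 6.248 * 5.2 * 10
VO2 = 324.9 mL/min


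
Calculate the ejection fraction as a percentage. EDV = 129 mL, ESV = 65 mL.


SV = EDV - ESV = 129 - 65 = 64 mL
EF = SV/EDV * 100 = 64/129 * 100
EF = 49.61%


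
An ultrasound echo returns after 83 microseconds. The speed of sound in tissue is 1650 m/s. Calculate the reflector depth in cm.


depth = c * t / 2
t = 83 us = 8.3000e-05 s
depth = 1650 * 8.3000e-05 / 2
depth = 0.068475 m = 6.8475 cm


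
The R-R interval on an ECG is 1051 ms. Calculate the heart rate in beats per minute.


HR = 60 / RR_interval(s)
RR = 1051 ms = 1.051 s
HR = 60 / 1.051 = 57.09 bpm


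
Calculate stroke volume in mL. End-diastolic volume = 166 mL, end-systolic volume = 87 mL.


SV = EDV - ESV
SV = 166 - 87
SV = 79 mL


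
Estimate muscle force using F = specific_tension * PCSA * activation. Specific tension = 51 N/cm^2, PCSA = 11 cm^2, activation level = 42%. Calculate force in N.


F = sigma * PCSA * activation
F = 51 * 11 * 0.42
F = 235.6 N


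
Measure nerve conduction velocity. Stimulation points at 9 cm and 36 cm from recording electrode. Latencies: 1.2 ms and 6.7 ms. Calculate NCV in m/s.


Distance = (36 - 9) / 100 = 0.27 m
dt = (6.7 - 1.2) / 1000 = 0.0055 s
NCV = dist / dt = 49.09 m/s


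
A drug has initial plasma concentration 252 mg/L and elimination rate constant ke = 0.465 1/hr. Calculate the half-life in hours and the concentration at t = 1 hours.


t_half = ln(2) / ke = 0.693147 / 0.465 = 1.491 hr
C(t) = C0 * exp(-ke*t) = 252 * exp(-0.465*1)
C(1) = 158.3 mg/L


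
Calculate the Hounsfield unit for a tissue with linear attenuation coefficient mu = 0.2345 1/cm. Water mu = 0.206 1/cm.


HU = ((mu_tissue - mu_water) / mu_water) * 1000
HU = ((0.2345 - 0.206) / 0.206) * 1000
HU = 138.3


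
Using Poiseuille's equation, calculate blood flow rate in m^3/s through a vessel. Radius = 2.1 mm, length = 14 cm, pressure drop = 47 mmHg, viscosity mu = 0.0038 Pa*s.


Q = pi*r^4*dP / (8*mu*L)
r = 0.0021 m, L = 0.14 m
dP = 47 mmHg = 6266.134 Pa
Q = 8.9955e-05 m^3/s


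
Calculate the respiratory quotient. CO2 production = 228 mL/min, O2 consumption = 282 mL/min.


RQ = VCO2 / VO2
RQ = 228 / 282
RQ = 0.8085


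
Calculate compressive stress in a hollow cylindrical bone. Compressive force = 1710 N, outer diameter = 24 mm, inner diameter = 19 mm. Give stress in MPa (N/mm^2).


A = pi*(r_o^2 - r_i^2)
r_o = 12 mm, r_i = 9.5 mm
A = 168.861 mm^2
sigma = F/A = 1710 / 168.861
sigma = 10.13 MPa


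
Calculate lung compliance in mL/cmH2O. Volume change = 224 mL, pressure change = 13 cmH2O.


C = dV / dP
C = 224 / 13
C = 17.23 mL/cmH2O


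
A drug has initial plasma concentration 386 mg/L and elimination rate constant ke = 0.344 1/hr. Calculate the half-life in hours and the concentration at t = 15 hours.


t_half = ln(2) / ke = 0.693147 / 0.344 = 2.015 hr
C(t) = C0 * exp(-ke*t) = 386 * exp(-0.344*15)
C(15) = 2.216 mg/L


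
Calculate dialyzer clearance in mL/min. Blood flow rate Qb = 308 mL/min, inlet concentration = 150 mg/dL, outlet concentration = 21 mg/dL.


K = Qb * (Cb_in - Cb_out) / Cb_in
K = 308 * (150 - 21) / 150
K = 264.9 mL/min


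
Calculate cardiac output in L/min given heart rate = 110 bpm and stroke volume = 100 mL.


CO = HR * SV
CO = 110 * 100 / 1000
CO = 11 L/min


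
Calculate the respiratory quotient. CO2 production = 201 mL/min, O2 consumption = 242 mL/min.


RQ = VCO2 / VO2
RQ = 201 / 242
RQ = 0.8306


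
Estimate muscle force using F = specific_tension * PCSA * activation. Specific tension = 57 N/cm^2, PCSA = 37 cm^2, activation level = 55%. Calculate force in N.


F = sigma * PCSA * activation
F = 57 * 37 * 0.55
F = 1160 N


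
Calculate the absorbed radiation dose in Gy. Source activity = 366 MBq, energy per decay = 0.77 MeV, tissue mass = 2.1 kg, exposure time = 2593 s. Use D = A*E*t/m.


A = 366 MBq = 3.6600e+08 Bq
E = 0.77 MeV = 1.23354e-13 J
D = A*E*t/m = 3.6600e+08*1.23354e-13*2593/2.1
D = 0.05575 Gy


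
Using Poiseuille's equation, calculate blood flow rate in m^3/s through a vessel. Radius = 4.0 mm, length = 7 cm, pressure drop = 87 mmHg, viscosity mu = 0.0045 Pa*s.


Q = pi*r^4*dP / (8*mu*L)
r = 0.004 m, L = 0.07 m
dP = 87 mmHg = 11599.014 Pa
Q = 0.003702 m^3/s


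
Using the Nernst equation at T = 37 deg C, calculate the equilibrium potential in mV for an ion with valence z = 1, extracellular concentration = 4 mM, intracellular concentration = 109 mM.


E = (RT/(zF)) * ln(C_out/C_in)
T = 37 + 273.15 = 310.15 K
E = (8.314 * 310.15 / (1 * 96485)) * ln(4/109)
E = -88.33 mV


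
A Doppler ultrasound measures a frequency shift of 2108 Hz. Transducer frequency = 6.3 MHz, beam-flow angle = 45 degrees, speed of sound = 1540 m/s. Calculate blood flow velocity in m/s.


v = fd * c / (2 * f0 * cos(theta))
v = 2108 * 1540 / (2 * 6.3000e+06 * cos(45))
v = 0.3644 m/s


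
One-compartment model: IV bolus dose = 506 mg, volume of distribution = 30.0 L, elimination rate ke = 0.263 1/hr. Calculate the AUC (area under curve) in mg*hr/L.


C0 = Dose/Vd = 506/30.0 = 16.8667 mg/L
AUC = C0/ke = 16.8667/0.263
AUC = 64.13 mg*hr/L


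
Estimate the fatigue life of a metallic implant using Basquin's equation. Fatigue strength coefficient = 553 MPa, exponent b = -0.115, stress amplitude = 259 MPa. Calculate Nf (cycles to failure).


sigma_a = sigma_f' * (2Nf)^b
2Nf = (sigma_a/sigma_f')^(1/b)
2Nf = (259/553)^(1/-0.115)
2Nf = 732.09663
Nf = 366


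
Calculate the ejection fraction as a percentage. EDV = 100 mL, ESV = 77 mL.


SV = EDV - ESV = 100 - 77 = 23 mL
EF = SV/EDV * 100 = 23/100 * 100
EF = 23%


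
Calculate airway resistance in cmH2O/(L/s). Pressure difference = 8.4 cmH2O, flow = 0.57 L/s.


R = dP / flow
R = 8.4 / 0.57
R = 14.74 cmH2O/(L/s)


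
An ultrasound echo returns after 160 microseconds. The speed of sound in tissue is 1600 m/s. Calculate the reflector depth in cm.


depth = c * t / 2
t = 160 us = 1.6000e-04 s
depth = 1600 * 1.6000e-04 / 2
depth = 0.128 m = 12.8 cm


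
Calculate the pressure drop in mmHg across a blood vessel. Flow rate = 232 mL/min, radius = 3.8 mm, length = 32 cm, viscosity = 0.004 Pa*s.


dP = 8*mu*L*Q / (pi*r^4)
Q = 232 mL/min = 3.86667e-06 m^3/s
dP = 60.4439 Pa = 60.4439 / 133.322 mmHg = 0.4534 mmHg


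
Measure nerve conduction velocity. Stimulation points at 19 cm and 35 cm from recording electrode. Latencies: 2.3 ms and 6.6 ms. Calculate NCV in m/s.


Distance = (35 - 19) / 100 = 0.16 m
dt = (6.6 - 2.3) / 1000 = 0.0043 s
NCV = dist / dt = 37.21 m/s
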